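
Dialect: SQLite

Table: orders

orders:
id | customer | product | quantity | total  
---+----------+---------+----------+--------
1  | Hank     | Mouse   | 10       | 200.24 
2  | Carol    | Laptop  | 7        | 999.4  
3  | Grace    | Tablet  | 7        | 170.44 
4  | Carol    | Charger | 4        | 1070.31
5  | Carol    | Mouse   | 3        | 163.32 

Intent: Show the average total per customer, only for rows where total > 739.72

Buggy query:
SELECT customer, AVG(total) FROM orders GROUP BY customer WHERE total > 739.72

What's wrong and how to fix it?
Bug: Row-level WHERE must come before GROUP BY in the clause order

Fix: Place WHERE between FROM and GROUP BY

Corrected query:
SELECT customer, AVG(total) FROM orders WHERE total > 739.72 GROUP BY customer

Result:
customer | AVG(total)
---------+-----------
Carol    | 1034.855  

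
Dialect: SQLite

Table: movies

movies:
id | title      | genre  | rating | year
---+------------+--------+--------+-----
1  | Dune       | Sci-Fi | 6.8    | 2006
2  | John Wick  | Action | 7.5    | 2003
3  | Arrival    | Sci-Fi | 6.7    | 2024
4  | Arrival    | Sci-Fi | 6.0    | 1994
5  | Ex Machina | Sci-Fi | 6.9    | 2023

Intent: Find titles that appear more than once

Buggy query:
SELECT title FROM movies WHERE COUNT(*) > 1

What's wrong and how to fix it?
Bug: COUNT(*) is an aggregate and cannot be used in WHERE

Fix: GROUP BY title, then filter groups with HAVING COUNT(*) > 1

Corrected query:
SELECT title FROM movies GROUP BY title HAVING COUNT(*) > 1

Result:
title  
-------
Arrival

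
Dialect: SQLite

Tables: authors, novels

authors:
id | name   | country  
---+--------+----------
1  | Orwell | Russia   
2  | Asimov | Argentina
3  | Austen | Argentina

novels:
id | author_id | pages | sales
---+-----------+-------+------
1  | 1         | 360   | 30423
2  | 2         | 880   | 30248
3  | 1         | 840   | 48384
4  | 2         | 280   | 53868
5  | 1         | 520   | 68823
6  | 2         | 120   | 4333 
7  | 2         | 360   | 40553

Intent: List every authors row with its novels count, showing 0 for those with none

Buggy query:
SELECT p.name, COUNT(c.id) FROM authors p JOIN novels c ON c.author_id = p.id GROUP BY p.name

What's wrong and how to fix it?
Bug: An inner join excludes parents with zero children

Fix: Use LEFT JOIN so parents without children still appear (COUNT(c.id) gives 0)

Corrected query:
SELECT p.name, COUNT(c.id) FROM authors p LEFT JOIN novels c ON c.author_id = p.id GROUP BY p.name

Result:
name   | COUNT(c.id)
-------+------------
Asimov | 4          
Austen | 0          
Orwell | 3          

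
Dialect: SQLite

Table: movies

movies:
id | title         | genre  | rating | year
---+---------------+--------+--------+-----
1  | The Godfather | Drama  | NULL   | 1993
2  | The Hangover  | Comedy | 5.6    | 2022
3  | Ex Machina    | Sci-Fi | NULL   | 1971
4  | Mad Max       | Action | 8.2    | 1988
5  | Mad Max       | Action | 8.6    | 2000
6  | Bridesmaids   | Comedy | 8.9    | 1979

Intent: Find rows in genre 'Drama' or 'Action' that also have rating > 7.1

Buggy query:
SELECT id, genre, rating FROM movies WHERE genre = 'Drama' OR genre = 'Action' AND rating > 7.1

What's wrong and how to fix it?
Bug: Without parentheses, AND is evaluated before OR, so the rating filter only applies to the 'Action' branch

Fix: Add parentheses around the OR so the AND applies to both alternatives

Corrected query:
SELECT id, genre, rating FROM movies WHERE (genre = 'Drama' OR genre = 'Action') AND rating > 7.1

Result:
id | genre  | rating
---+--------+-------
4  | Action | 8.2   
5  | Action | 8.6   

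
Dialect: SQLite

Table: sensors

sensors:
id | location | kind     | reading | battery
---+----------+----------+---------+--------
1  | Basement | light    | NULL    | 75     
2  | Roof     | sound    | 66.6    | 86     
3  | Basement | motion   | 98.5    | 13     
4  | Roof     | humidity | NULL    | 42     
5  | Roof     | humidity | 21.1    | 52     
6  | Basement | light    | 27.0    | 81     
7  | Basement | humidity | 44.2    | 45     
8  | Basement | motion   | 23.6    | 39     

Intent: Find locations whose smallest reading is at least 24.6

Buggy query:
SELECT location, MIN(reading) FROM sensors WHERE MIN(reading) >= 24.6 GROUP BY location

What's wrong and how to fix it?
Bug: Aggregates like MIN are computed per group after WHERE runs

Fix: Replace WHERE with HAVING after the GROUP BY

Corrected query:
SELECT location, MIN(reading) FROM sensors GROUP BY location HAVING MIN(reading) >= 24.6

Result:
(no rows)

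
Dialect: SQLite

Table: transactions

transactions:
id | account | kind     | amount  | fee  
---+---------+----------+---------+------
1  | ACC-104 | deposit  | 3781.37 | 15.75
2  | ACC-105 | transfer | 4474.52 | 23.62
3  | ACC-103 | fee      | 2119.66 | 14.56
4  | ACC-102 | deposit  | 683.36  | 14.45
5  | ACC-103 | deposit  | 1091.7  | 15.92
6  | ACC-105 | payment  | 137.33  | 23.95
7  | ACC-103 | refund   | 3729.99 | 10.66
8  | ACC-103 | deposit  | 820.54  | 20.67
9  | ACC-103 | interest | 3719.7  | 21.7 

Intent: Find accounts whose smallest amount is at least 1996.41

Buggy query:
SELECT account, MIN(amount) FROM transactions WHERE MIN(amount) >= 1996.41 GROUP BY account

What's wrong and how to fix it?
Bug: Aggregates like MIN are computed per group after WHERE runs

Fix: Use HAVING for the per-group MIN condition

Corrected query:
SELECT account, MIN(amount) FROM transactions GROUP BY account HAVING MIN(amount) >= 1996.41

Result:
account | MIN(amount)
--------+------------
ACC-104 | 3781.37    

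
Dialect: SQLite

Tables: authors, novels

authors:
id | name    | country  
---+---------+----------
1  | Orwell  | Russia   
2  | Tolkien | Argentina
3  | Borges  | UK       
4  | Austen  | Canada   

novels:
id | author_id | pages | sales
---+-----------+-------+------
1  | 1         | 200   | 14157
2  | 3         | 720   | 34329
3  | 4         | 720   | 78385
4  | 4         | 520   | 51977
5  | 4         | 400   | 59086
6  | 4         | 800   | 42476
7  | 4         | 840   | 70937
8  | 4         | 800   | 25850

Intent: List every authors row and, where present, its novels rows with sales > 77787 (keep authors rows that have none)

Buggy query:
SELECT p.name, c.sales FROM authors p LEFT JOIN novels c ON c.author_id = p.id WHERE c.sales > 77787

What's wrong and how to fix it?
Bug: Filtering c.sales in WHERE discards the NULL rows produced by LEFT JOIN, turning it into an inner join

Fix: Move the right-table condition into the ON clause so unmatched parents are kept

Corrected query:
SELECT p.name, c.sales FROM authors p LEFT JOIN novels c ON c.author_id = p.id AND c.sales > 77787

Result:
name    | sales
--------+------
Orwell  | NULL 
Tolkien | NULL 
Borges  | NULL 
Austen  | 78385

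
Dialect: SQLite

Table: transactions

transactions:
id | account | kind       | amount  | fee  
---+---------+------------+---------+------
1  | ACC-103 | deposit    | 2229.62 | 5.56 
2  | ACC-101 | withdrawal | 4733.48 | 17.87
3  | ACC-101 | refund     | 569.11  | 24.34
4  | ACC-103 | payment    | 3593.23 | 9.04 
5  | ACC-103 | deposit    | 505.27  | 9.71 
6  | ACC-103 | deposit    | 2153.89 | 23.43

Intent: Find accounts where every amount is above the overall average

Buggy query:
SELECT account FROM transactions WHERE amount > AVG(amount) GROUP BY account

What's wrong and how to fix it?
Bug: WHERE evaluates per row before aggregation, so AVG() is unavailable

Fix: Compute the overall average in a scalar subquery and compare each group's MIN against it in HAVING

Corrected query:
SELECT account FROM transactions GROUP BY account HAVING MIN(amount) > (SELECT AVG(amount) FROM transactions)

Result:
(no rows)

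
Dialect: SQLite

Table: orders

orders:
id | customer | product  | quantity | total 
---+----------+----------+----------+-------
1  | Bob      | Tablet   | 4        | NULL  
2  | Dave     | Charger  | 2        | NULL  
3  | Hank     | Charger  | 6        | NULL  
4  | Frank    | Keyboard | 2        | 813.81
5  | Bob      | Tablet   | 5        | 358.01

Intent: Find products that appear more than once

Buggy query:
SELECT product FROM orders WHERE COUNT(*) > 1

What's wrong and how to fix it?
Bug: WHERE can't reference COUNT(*); aggregates are computed after WHERE

Fix: Group first, then use HAVING for the count condition

Corrected query:
SELECT product FROM orders GROUP BY product HAVING COUNT(*) > 1

Result:
product
-------
Charger
Tablet 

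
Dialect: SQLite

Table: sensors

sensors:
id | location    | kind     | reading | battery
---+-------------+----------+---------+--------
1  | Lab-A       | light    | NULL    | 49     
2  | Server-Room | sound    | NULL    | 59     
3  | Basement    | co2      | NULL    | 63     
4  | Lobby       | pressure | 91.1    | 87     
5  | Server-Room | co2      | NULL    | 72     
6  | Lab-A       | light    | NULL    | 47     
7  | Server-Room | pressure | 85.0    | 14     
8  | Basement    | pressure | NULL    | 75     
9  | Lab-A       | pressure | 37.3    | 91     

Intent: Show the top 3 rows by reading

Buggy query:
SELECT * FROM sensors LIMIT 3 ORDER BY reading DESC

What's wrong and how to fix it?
Bug: ORDER BY cannot follow LIMIT; LIMIT is the final clause

Fix: Swap the clauses: ORDER BY first, then LIMIT

Corrected query:
SELECT * FROM sensors ORDER BY reading DESC LIMIT 3

Result:
id | location    | kind     | reading | battery
---+-------------+----------+---------+--------
4  | Lobby       | pressure | 91.1    | 87     
7  | Server-Room | pressure | 85      | 14     
9  | Lab-A       | pressure | 37.3    | 91     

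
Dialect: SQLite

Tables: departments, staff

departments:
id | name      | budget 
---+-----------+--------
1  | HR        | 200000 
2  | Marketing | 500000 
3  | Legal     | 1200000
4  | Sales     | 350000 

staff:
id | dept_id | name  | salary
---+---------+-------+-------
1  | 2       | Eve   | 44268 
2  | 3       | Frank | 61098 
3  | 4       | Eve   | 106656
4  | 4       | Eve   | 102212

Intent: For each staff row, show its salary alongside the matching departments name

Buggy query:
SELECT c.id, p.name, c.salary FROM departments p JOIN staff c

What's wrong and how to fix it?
Bug: Missing join condition: each staff row is matched to all departments rows instead of just its own

Fix: Add ON c.dept_id = p.id to the JOIN

Corrected query:
SELECT c.id, p.name, c.salary FROM departments p JOIN staff c ON c.dept_id = p.id

Result:
id | name      | salary
---+-----------+-------
1  | Marketing | 44268 
2  | Legal     | 61098 
3  | Sales     | 106656
4  | Sales     | 102212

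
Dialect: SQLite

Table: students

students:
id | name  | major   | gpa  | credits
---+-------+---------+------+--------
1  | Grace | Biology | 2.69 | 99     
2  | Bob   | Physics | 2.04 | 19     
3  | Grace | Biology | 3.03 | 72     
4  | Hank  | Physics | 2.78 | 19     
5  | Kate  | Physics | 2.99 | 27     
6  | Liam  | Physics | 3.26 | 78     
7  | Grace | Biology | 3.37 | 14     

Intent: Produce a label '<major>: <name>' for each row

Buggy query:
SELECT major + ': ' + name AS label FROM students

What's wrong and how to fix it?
Bug: SQLite uses || for string concatenation; + coerces text to numbers (yielding 0)

Fix: Use the || operator for string concatenation

Corrected query:
SELECT major || ': ' || name AS label FROM students

Result:
label         
--------------
Biology: Grace
Physics: Bob  
Biology: Grace
Physics: Hank 
Physics: Kate 
Physics: Liam 
Biology: Grace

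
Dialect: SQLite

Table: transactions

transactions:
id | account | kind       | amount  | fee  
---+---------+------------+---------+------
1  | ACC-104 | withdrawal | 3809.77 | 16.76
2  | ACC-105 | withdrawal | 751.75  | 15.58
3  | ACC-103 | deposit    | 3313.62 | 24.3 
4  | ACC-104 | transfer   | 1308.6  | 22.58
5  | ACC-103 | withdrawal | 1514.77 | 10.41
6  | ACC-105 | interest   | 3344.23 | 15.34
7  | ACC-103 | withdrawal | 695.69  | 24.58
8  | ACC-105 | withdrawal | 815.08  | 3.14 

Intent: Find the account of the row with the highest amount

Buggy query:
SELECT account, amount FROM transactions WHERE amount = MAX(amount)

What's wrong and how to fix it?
Bug: WHERE is evaluated per row; an aggregate over the whole table isn't defined there

Fix: Use a subquery: WHERE amount = (SELECT MAX(amount) FROM transactions)

Corrected query:
SELECT account, amount FROM transactions WHERE amount = (SELECT MAX(amount) FROM transactions)

Result:
account | amount 
--------+--------
ACC-104 | 3809.77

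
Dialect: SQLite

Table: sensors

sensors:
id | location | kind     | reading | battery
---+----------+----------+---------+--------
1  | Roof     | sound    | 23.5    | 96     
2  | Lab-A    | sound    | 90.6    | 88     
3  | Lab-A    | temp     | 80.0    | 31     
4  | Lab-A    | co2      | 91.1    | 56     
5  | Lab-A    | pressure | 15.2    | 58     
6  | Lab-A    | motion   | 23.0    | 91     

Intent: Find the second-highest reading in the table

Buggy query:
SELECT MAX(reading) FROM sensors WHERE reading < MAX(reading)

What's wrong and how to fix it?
Bug: MAX(reading) on the right of the comparison is an aggregate-in-WHERE error

Fix: Compute the overall MAX in a subquery, then take MAX of rows below it

Corrected query:
SELECT MAX(reading) FROM sensors WHERE reading < (SELECT MAX(reading) FROM sensors)

Result:
MAX(reading)
------------
90.6        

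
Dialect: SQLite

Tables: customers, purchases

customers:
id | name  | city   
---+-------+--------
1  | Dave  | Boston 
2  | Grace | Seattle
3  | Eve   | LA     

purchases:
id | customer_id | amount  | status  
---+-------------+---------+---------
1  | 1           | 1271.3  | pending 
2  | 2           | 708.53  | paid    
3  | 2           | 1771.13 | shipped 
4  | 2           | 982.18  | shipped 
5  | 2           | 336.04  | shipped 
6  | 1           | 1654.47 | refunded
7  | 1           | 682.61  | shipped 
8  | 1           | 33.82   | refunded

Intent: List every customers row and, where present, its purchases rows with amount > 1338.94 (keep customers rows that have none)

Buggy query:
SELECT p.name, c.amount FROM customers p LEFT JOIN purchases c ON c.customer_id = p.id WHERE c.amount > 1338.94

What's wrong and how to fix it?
Bug: A WHERE condition on the right-hand table after LEFT JOIN drops unmatched parents

Fix: Put 'c.amount > 1338.94' in the JOIN's ON clause instead of WHERE

Corrected query:
SELECT p.name, c.amount FROM customers p LEFT JOIN purchases c ON c.customer_id = p.id AND c.amount > 1338.94

Result:
name  | amount 
------+--------
Dave  | 1654.47
Grace | 1771.13
Eve   | NULL   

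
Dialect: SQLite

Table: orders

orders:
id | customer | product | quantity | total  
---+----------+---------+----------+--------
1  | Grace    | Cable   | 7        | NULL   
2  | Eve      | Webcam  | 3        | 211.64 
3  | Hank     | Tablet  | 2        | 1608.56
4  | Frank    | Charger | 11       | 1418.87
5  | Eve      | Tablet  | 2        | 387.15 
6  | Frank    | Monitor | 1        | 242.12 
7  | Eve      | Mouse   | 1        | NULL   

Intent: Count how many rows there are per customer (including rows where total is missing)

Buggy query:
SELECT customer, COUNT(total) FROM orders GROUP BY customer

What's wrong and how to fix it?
Bug: COUNT(total) skips NULLs, so groups with missing total are undercounted

Fix: Replace COUNT(total) with COUNT(*)

Corrected query:
SELECT customer, COUNT(*) FROM orders GROUP BY customer

Result:
customer | COUNT(*)
---------+---------
Eve      | 3       
Frank    | 2       
Grace    | 1       
Hank     | 1       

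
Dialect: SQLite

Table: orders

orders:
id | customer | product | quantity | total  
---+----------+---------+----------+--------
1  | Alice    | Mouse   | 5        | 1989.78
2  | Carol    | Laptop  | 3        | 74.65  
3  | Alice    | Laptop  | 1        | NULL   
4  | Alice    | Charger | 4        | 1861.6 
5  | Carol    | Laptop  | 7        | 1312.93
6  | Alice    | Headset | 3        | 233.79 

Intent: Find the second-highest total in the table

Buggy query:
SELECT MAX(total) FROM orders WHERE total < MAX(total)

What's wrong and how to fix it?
Bug: MAX(total) on the right of the comparison is an aggregate-in-WHERE error

Fix: Put the inner MAX in a scalar subquery

Corrected query:
SELECT MAX(total) FROM orders WHERE total < (SELECT MAX(total) FROM orders)

Result:
MAX(total)
----------
1861.6    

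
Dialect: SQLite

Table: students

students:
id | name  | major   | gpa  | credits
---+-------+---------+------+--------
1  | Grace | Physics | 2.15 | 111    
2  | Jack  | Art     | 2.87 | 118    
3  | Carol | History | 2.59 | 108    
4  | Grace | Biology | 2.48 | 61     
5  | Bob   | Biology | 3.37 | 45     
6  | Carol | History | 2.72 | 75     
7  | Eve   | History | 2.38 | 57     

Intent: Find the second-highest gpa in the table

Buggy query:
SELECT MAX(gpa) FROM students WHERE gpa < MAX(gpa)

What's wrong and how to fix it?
Bug: MAX(gpa) on the right of the comparison is an aggregate-in-WHERE error

Fix: Compute the overall MAX in a subquery, then take MAX of rows below it

Corrected query:
SELECT MAX(gpa) FROM students WHERE gpa < (SELECT MAX(gpa) FROM students)

Result:
MAX(gpa)
--------
2.87    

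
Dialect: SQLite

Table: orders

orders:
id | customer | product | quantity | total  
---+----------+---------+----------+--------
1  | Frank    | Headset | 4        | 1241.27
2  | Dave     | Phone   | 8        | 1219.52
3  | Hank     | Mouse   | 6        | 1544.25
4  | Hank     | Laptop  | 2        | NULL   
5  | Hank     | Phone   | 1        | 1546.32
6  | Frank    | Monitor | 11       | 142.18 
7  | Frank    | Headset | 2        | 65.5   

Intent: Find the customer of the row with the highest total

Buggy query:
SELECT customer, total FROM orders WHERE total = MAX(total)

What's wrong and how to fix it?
Bug: MAX(total) is an aggregate and cannot be used directly in WHERE

Fix: Use a subquery: WHERE total = (SELECT MAX(total) FROM orders)

Corrected query:
SELECT customer, total FROM orders WHERE total = (SELECT MAX(total) FROM orders)

Result:
customer | total  
---------+--------
Hank     | 1546.32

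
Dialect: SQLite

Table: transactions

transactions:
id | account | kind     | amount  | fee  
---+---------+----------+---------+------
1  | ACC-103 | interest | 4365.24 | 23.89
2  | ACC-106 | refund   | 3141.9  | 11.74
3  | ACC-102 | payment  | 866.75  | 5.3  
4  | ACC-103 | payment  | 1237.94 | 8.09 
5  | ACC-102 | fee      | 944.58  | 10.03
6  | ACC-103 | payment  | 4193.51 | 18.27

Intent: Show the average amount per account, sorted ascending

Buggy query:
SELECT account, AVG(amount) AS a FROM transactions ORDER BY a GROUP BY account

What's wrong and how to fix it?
Bug: GROUP BY must precede ORDER BY

Fix: Reorder: SELECT … FROM … GROUP BY … ORDER BY …

Corrected query:
SELECT account, AVG(amount) AS a FROM transactions GROUP BY account ORDER BY a

Result:
account | a          
--------+------------
ACC-102 | 905.665    
ACC-106 | 3141.9     
ACC-103 | 3265.563333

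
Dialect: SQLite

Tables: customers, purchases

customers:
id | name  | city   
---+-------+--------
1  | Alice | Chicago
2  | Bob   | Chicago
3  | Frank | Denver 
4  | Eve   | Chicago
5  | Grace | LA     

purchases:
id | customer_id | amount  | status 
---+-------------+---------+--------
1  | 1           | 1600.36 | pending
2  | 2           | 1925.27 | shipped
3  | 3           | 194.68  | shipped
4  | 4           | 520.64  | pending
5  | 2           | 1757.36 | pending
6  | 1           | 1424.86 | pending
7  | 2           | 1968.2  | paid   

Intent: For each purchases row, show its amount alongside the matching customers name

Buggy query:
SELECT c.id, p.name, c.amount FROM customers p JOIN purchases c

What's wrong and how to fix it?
Bug: JOIN with no ON clause produces a cartesian product; every purchases row pairs with every customers row

Fix: Add ON c.customer_id = p.id to the JOIN

Corrected query:
SELECT c.id, p.name, c.amount FROM customers p JOIN purchases c ON c.customer_id = p.id

Result:
id | name  | amount 
---+-------+--------
1  | Alice | 1600.36
2  | Bob   | 1925.27
3  | Frank | 194.68 
4  | Eve   | 520.64 
5  | Bob   | 1757.36
6  | Alice | 1424.86
7  | Bob   | 1968.2 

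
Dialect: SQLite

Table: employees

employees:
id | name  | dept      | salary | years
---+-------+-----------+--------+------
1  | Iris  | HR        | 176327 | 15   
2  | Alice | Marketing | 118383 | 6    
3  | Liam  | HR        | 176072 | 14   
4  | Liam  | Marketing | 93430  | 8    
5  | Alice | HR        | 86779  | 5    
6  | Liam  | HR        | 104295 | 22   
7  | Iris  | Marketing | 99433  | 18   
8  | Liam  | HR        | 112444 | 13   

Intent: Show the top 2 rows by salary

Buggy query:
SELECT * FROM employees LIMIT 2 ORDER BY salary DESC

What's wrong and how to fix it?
Bug: ORDER BY cannot follow LIMIT; LIMIT is the final clause

Fix: Swap the clauses: ORDER BY first, then LIMIT

Corrected query:
SELECT * FROM employees ORDER BY salary DESC LIMIT 2

Result:
id | name | dept | salary | years
---+------+------+--------+------
1  | Iris | HR   | 176327 | 15   
3  | Liam | HR   | 176072 | 14   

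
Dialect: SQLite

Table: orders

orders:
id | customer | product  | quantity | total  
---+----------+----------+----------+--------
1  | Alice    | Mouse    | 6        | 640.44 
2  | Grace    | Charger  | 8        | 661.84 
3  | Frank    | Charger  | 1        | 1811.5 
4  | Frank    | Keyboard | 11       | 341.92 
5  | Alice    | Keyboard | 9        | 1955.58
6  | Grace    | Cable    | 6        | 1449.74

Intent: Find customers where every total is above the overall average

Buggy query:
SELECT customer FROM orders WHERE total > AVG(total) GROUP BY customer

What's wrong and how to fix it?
Bug: AVG() is an aggregate; it can't sit directly in WHERE

Fix: Use a subquery for AVG and a HAVING MIN(...) filter so the condition holds for every row in the group

Corrected query:
SELECT customer FROM orders GROUP BY customer HAVING MIN(total) > (SELECT AVG(total) FROM orders)

Result:
(no rows)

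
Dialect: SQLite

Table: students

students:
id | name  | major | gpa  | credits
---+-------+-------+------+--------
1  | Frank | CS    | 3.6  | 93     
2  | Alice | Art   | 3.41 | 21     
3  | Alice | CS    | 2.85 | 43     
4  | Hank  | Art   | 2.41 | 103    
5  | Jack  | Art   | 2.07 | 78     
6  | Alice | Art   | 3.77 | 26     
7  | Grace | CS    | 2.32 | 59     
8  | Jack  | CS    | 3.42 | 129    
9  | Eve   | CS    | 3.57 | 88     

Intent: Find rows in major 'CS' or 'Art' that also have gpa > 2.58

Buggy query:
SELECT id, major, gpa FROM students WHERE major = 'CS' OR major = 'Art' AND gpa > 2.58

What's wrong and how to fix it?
Bug: AND binds tighter than OR, so this parses as major = 'CS' OR (major = 'Art' AND gpa > 2.58)

Fix: Add parentheses around the OR so the AND applies to both alternatives

Corrected query:
SELECT id, major, gpa FROM students WHERE (major = 'CS' OR major = 'Art') AND gpa > 2.58

Result:
id | major | gpa 
---+-------+-----
1  | CS    | 3.6 
2  | Art   | 3.41
3  | CS    | 2.85
6  | Art   | 3.77
8  | CS    | 3.42
9  | CS    | 3.57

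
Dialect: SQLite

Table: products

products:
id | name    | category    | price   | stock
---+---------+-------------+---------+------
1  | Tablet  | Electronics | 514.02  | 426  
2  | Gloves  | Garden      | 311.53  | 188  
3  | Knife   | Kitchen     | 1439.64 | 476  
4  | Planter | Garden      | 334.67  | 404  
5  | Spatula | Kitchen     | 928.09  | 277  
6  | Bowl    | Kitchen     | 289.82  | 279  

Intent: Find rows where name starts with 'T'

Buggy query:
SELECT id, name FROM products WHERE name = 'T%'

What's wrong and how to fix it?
Bug: Wildcards only work with LIKE; '=' treats '%' as a literal character

Fix: Use LIKE for wildcard pattern matching

Corrected query:
SELECT id, name FROM products WHERE name LIKE 'T%'

Result:
id | name  
---+-------
1  | Tablet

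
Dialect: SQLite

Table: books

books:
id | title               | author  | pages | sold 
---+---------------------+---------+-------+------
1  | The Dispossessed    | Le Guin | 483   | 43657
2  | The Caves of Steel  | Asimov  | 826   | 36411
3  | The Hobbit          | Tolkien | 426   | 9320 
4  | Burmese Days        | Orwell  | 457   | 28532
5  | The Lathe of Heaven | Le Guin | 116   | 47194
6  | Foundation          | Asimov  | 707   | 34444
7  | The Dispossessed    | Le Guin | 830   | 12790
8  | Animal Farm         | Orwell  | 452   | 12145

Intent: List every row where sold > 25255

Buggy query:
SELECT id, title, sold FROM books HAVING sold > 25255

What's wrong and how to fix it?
Bug: HAVING filters the output of aggregation, but this query has no GROUP BY and no aggregate functions, so SQLite rejects it (HAVING clause on a non-aggregate query); the condition here is per row

Fix: Replace HAVING with WHERE since the condition applies to individual rows

Corrected query:
SELECT id, title, sold FROM books WHERE sold > 25255

Result:
id | title               | sold 
---+---------------------+------
1  | The Dispossessed    | 43657
2  | The Caves of Steel  | 36411
4  | Burmese Days        | 28532
5  | The Lathe of Heaven | 47194
6  | Foundation          | 34444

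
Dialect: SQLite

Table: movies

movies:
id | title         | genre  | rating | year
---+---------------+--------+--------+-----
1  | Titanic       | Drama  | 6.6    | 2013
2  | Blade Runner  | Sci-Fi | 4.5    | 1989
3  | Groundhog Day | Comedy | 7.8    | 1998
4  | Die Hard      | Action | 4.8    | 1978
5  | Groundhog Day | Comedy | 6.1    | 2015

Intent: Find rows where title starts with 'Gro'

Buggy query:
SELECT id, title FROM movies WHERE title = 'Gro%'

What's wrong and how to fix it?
Bug: Wildcards only work with LIKE; '=' treats '%' as a literal character

Fix: Replace '=' with LIKE so 'Gro%' is treated as a pattern

Corrected query:
SELECT id, title FROM movies WHERE title LIKE 'Gro%'

Result:
id | title        
---+--------------
3  | Groundhog Day
5  | Groundhog Day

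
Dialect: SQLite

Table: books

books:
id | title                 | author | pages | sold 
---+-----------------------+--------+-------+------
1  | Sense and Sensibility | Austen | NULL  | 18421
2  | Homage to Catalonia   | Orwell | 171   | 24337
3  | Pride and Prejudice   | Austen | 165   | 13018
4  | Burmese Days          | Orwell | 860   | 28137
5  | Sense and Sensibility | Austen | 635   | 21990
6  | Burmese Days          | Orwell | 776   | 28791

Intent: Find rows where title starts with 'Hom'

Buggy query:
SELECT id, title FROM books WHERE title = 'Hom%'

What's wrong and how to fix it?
Bug: Wildcards only work with LIKE; '=' treats '%' as a literal character

Fix: Use LIKE for wildcard pattern matching

Corrected query:
SELECT id, title FROM books WHERE title LIKE 'Hom%'

Result:
id | title              
---+--------------------
2  | Homage to Catalonia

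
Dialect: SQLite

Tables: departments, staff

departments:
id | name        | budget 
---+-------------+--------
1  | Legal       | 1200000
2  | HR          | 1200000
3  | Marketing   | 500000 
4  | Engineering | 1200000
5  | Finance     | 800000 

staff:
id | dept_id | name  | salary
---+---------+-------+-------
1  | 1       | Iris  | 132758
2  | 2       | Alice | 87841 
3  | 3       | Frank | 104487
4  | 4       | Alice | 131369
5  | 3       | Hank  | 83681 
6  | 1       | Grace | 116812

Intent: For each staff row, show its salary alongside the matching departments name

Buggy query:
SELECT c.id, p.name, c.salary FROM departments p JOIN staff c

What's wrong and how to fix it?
Bug: Missing join condition: each staff row is matched to all departments rows instead of just its own

Fix: Add ON c.dept_id = p.id to the JOIN

Corrected query:
SELECT c.id, p.name, c.salary FROM departments p JOIN staff c ON c.dept_id = p.id

Result:
id | name        | salary
---+-------------+-------
1  | Legal       | 132758
2  | HR          | 87841 
3  | Marketing   | 104487
4  | Engineering | 131369
5  | Marketing   | 83681 
6  | Legal       | 116812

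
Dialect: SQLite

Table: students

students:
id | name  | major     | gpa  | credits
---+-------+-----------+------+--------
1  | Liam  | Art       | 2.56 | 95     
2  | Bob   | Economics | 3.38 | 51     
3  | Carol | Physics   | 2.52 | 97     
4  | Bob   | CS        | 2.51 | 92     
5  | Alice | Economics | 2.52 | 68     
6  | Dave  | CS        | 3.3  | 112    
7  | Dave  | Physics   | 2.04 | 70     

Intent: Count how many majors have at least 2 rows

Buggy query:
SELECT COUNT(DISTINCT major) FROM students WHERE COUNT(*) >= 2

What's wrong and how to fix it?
Bug: WHERE filters individual rows, not groups, so a group-level COUNT is invalid there

Fix: Use a subquery that GROUPs and filters with HAVING, then count its rows

Corrected query:
SELECT COUNT(*) FROM (SELECT major FROM students GROUP BY major HAVING COUNT(*) >= 2)

Result:
COUNT(*)
--------
3       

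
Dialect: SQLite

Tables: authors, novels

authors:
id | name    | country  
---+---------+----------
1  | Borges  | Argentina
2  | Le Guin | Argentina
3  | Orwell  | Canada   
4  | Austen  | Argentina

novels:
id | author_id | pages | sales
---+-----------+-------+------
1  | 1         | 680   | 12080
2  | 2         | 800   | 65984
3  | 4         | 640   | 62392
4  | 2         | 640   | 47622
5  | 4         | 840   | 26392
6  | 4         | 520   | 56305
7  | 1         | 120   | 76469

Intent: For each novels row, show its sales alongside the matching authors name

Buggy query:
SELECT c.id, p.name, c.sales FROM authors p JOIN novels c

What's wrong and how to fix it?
Bug: JOIN with no ON clause produces a cartesian product; every novels row pairs with every authors row

Fix: Specify the join condition linking the foreign key to the parent id

Corrected query:
SELECT c.id, p.name, c.sales FROM authors p JOIN novels c ON c.author_id = p.id

Result:
id | name    | sales
---+---------+------
1  | Borges  | 12080
2  | Le Guin | 65984
3  | Austen  | 62392
4  | Le Guin | 47622
5  | Austen  | 26392
6  | Austen  | 56305
7  | Borges  | 76469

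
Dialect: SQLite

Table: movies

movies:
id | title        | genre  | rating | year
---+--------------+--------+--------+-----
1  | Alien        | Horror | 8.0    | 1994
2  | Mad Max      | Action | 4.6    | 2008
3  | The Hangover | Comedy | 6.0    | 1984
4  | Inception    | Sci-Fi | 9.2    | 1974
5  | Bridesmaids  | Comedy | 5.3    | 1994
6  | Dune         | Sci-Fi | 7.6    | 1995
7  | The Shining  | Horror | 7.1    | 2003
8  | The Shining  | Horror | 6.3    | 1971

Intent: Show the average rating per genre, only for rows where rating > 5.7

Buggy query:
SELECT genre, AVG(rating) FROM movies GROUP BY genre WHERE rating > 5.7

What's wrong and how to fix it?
Bug: WHERE cannot follow GROUP BY

Fix: Move the WHERE clause before GROUP BY

Corrected query:
SELECT genre, AVG(rating) FROM movies WHERE rating > 5.7 GROUP BY genre

Result:
genre  | AVG(rating)
-------+------------
Comedy | 6          
Horror | 7.133333   
Sci-Fi | 8.4        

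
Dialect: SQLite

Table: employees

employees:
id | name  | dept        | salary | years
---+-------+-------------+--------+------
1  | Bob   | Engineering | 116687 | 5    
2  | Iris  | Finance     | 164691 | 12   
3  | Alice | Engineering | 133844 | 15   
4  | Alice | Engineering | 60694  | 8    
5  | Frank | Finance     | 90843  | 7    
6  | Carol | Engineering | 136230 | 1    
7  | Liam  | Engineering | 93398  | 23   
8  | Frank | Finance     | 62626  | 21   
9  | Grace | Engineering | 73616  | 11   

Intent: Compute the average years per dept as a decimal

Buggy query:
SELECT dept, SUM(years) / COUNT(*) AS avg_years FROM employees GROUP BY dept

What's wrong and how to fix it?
Bug: Both operands are integers, so '/' performs integer division and truncates

Fix: Multiply by 1.0 (or CAST to REAL) to force floating-point division

Corrected query:
SELECT dept, SUM(years) * 1.0 / COUNT(*) AS avg_years FROM employees GROUP BY dept

Result:
dept        | avg_years
------------+----------
Engineering | 10.5     
Finance     | 13.333333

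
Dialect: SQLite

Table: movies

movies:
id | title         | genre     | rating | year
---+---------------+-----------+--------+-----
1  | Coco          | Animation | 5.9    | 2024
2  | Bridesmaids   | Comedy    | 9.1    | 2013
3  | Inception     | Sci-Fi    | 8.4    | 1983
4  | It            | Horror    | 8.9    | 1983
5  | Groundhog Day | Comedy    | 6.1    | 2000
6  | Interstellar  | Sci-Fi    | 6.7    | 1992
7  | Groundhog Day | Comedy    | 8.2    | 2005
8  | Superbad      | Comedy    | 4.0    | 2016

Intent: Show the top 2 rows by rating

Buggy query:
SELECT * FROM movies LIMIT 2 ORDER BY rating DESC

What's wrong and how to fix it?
Bug: LIMIT must come after ORDER BY

Fix: Sort with ORDER BY, then apply LIMIT

Corrected query:
SELECT * FROM movies ORDER BY rating DESC LIMIT 2

Result:
id | title       | genre  | rating | year
---+-------------+--------+--------+-----
2  | Bridesmaids | Comedy | 9.1    | 2013
4  | It          | Horror | 8.9    | 1983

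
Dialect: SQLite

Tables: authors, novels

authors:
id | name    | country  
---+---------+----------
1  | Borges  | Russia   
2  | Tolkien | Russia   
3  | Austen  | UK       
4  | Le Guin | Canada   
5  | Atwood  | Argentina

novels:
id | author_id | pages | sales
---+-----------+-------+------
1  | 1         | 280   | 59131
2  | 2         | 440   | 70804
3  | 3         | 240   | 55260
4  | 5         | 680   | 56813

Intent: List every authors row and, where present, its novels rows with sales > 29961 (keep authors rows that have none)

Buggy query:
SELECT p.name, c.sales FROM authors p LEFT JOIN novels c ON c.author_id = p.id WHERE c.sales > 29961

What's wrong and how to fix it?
Bug: A WHERE condition on the right-hand table after LEFT JOIN drops unmatched parents

Fix: Move the right-table condition into the ON clause so unmatched parents are kept

Corrected query:
SELECT p.name, c.sales FROM authors p LEFT JOIN novels c ON c.author_id = p.id AND c.sales > 29961

Result:
name    | sales
--------+------
Borges  | 59131
Tolkien | 70804
Austen  | 55260
Le Guin | NULL 
Atwood  | 56813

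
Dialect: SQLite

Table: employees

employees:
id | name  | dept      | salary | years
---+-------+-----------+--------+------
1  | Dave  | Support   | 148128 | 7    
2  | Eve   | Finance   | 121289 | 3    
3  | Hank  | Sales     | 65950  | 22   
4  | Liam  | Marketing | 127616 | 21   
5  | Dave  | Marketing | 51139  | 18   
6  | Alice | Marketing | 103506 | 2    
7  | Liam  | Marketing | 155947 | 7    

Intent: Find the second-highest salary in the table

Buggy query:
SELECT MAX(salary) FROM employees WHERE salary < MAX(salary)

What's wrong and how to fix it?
Bug: MAX(salary) on the right of the comparison is an aggregate-in-WHERE error

Fix: Put the inner MAX in a scalar subquery

Corrected query:
SELECT MAX(salary) FROM employees WHERE salary < (SELECT MAX(salary) FROM employees)

Result:
MAX(salary)
-----------
148128     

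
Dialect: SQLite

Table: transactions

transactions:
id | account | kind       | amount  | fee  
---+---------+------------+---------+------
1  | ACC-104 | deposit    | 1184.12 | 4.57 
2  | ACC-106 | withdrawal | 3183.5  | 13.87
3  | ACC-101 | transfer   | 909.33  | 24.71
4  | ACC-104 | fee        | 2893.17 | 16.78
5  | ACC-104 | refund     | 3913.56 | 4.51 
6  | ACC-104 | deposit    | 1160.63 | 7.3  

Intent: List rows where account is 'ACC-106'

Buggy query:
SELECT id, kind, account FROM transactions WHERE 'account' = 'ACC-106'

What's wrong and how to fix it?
Bug: Single quotes denote string literals in SQL; the column name is being compared as a constant string

Fix: Reference the column as account without single quotes

Corrected query:
SELECT id, kind, account FROM transactions WHERE account = 'ACC-106'

Result:
id | kind       | account
---+------------+--------
2  | withdrawal | ACC-106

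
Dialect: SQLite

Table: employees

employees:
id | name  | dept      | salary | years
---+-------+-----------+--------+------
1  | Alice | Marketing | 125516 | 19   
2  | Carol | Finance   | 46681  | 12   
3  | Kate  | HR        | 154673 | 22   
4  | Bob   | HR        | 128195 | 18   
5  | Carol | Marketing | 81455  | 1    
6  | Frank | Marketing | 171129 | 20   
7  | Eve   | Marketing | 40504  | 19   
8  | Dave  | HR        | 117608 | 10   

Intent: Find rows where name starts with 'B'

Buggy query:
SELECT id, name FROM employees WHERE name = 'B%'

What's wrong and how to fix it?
Bug: Wildcards only work with LIKE; '=' treats '%' as a literal character

Fix: Replace '=' with LIKE so 'B%' is treated as a pattern

Corrected query:
SELECT id, name FROM employees WHERE name LIKE 'B%'

Result:
id | name
---+-----
4  | Bob 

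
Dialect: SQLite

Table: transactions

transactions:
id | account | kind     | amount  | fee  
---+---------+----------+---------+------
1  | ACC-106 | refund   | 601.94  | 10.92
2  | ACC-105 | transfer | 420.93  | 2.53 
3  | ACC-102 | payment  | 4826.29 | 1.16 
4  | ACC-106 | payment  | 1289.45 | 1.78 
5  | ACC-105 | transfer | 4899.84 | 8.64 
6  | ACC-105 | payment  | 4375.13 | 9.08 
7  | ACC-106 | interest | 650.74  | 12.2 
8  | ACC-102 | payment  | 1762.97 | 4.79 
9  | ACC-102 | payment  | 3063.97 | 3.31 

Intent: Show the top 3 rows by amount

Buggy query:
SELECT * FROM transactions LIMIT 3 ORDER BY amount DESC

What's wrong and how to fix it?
Bug: ORDER BY cannot follow LIMIT; LIMIT is the final clause

Fix: Swap the clauses: ORDER BY first, then LIMIT

Corrected query:
SELECT * FROM transactions ORDER BY amount DESC LIMIT 3

Result:
id | account | kind     | amount  | fee 
---+---------+----------+---------+-----
5  | ACC-105 | transfer | 4899.84 | 8.64
3  | ACC-102 | payment  | 4826.29 | 1.16
6  | ACC-105 | payment  | 4375.13 | 9.08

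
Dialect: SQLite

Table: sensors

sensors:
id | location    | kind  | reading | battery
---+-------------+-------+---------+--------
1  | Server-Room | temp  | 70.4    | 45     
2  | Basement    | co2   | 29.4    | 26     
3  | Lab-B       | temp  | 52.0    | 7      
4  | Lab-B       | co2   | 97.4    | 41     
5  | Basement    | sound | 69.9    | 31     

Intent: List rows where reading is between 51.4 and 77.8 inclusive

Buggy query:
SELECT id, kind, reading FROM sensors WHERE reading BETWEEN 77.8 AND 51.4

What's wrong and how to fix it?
Bug: BETWEEN expects the lower bound first; with 77.8 AND 51.4 the range is empty

Fix: Write BETWEEN 51.4 AND 77.8

Corrected query:
SELECT id, kind, reading FROM sensors WHERE reading BETWEEN 51.4 AND 77.8

Result:
id | kind  | reading
---+-------+--------
1  | temp  | 70.4   
3  | temp  | 52     
5  | sound | 69.9   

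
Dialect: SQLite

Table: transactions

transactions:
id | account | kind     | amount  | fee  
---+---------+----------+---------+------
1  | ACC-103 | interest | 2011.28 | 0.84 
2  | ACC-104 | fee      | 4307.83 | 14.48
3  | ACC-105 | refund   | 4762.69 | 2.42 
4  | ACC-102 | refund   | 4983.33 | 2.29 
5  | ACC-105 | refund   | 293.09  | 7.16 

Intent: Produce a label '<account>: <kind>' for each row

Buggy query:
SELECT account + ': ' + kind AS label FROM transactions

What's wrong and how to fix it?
Bug: SQLite uses || for string concatenation; + coerces text to numbers (yielding 0)

Fix: Replace + with || to concatenate text

Corrected query:
SELECT account || ': ' || kind AS label FROM transactions

Result:
label            
-----------------
ACC-103: interest
ACC-104: fee     
ACC-105: refund  
ACC-102: refund  
ACC-105: refund  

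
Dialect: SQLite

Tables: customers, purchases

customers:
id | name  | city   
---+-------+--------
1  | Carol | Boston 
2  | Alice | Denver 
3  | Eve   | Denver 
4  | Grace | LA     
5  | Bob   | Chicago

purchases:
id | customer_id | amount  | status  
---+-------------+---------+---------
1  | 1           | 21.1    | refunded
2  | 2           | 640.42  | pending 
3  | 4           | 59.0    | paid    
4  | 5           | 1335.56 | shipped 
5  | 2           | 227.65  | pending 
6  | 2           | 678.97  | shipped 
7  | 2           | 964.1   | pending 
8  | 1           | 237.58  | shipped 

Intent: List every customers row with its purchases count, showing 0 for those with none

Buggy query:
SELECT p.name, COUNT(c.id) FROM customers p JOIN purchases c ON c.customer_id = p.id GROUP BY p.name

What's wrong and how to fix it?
Bug: An inner join excludes parents with zero children

Fix: Use LEFT JOIN so parents without children still appear (COUNT(c.id) gives 0)

Corrected query:
SELECT p.name, COUNT(c.id) FROM customers p LEFT JOIN purchases c ON c.customer_id = p.id GROUP BY p.name

Result:
name  | COUNT(c.id)
------+------------
Alice | 4          
Bob   | 1          
Carol | 2          
Eve   | 0          
Grace | 1          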